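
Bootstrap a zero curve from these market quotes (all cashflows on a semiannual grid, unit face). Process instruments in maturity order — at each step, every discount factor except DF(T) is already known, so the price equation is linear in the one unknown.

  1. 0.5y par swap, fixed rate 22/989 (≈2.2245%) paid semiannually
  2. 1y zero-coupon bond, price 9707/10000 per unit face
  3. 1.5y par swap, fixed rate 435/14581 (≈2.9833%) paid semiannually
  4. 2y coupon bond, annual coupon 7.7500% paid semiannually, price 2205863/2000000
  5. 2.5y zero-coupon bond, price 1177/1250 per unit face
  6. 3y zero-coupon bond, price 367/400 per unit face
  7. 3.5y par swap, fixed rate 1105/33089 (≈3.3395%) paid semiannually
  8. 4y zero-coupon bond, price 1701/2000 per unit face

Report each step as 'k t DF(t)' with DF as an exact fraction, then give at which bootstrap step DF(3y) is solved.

1 1/2 989/1000
2 1 9707/10000
3 3/2 1913/2000
4 2 953/1000
5 5/2 1177/1250
6 3 367/400
7 7/2 1779/2000
8 4 1701/2000
DF(3y) is solved at step 6

step 1 [0.5y] swap r/2=11/989: DF=(1 − 11/989·(0))/(1+11/989) = 989/1000 ≈ 0.989000
step 2 [1y] zero: DF = P = 9707/10000 ≈ 0.970700
step 3 [1.5y] swap r/2=435/29162: DF=(1 − 435/29162·(0.989000+0.970700))/(1+435/29162) = 1913/2000 ≈ 0.956500
step 4 [2y] bond c/2=31/800: DF=(2205863/2000000 − 31/800·(0.989000+0.970700+0.956500))/(1+31/800) = 953/1000 ≈ 0.953000
step 5 [2.5y] zero: DF = P = 1177/1250 ≈ 0.941600
step 6 [3y] zero: DF = P = 367/400 ≈ 0.917500
step 7 [3.5y] swap r/2=1105/66178: DF=(1 − 1105/66178·(0.989000+0.970700+0.956500+0.953000+0.941600+0.917500))/(1+1105/66178) = 1779/2000 ≈ 0.889500
step 8 [4y] zero: DF = P = 1701/2000 ≈ 0.850500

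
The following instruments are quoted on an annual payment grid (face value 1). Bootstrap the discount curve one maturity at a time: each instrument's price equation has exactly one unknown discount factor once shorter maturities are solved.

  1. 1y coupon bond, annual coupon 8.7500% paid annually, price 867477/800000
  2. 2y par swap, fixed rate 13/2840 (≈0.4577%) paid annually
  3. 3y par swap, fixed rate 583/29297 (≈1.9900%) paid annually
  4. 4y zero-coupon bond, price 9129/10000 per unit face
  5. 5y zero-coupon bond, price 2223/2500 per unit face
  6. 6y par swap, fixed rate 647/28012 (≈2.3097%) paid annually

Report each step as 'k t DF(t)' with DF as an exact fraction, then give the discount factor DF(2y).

step 1 [1y] bond c/1=7/80: DF=(867477/800000 − 7/80·(0))/(1+7/80) = 9971/10000 ≈ 0.997100
step 2 [2y] swap r/1=13/2840: DF=(1 − 13/2840·(0.997100))/(1+13/2840) = 9909/10000 ≈ 0.990900
step 3 [3y] swap r/1=583/29297: DF=(1 − 583/29297·(0.997100+0.990900))/(1+583/29297) = 9417/10000 ≈ 0.941700
step 4 [4y] zero: DF = P = 9129/10000 ≈ 0.912900
step 5 [5y] zero: DF = P = 2223/2500 ≈ 0.889200
step 6 [6y] swap r/1=647/28012: DF=(1 − 647/28012·(0.997100+0.990900+0.941700+0.912900+0.889200))/(1+647/28012) = 4353/5000 ≈ 0.870600

1 1 9971/10000
2 2 9909/10000
3 3 9417/10000
4 4 9129/10000
5 5 2223/2500
6 6 4353/5000
DF(2y) = 9909/10000 ≈ 0.990900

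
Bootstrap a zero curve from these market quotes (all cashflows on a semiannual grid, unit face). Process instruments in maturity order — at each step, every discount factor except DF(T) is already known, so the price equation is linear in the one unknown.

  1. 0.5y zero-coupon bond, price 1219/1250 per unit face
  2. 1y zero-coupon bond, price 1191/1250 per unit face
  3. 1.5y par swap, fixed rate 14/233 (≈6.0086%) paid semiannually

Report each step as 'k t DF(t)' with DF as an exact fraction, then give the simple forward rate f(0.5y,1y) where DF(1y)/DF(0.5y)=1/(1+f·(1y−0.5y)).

step 1 [0.5y] zero: DF = P = 1219/1250 ≈ 0.975200
step 2 [1y] zero: DF = P = 1191/1250 ≈ 0.952800
step 3 [1.5y] swap r/2=7/233: DF=(1 − 7/233·(0.975200+0.952800))/(1+7/233) = 4573/5000 ≈ 0.914600

1 1/2 1219/1250
2 1 1191/1250
3 3/2 4573/5000
f(0.5y,1y) = ((1219/1250)/(1191/1250) − 1)/(1/2) = 56/1191 ≈ 4.7019%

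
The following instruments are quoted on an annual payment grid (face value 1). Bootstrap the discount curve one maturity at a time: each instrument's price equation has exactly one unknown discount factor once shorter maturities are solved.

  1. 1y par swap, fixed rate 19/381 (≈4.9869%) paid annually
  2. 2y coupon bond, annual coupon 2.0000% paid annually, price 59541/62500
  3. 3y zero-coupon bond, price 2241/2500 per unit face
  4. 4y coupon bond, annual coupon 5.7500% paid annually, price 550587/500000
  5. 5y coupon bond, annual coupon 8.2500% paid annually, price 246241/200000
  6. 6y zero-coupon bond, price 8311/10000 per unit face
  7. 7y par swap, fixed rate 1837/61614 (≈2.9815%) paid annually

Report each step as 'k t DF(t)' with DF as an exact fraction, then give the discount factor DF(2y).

step 1 [1y] swap r/1=19/381: DF=(1 − 19/381·(0))/(1+19/381) = 381/400 ≈ 0.952500
step 2 [2y] bond c/1=1/50: DF=(59541/62500 − 1/50·(0.952500))/(1+1/50) = 9153/10000 ≈ 0.915300
step 3 [3y] zero: DF = P = 2241/2500 ≈ 0.896400
step 4 [4y] bond c/1=23/400: DF=(550587/500000 − 23/400·(0.952500+0.915300+0.896400))/(1+23/400) = 891/1000 ≈ 0.891000
step 5 [5y] bond c/1=33/400: DF=(246241/200000 − 33/400·(0.952500+0.915300+0.896400+0.891000))/(1+33/400) = 2147/2500 ≈ 0.858800
step 6 [6y] zero: DF = P = 8311/10000 ≈ 0.831100
step 7 [7y] swap r/1=1837/61614: DF=(1 − 1837/61614·(0.952500+0.915300+0.896400+0.891000+0.858800+0.831100))/(1+1837/61614) = 8163/10000 ≈ 0.816300

1 1 381/400
2 2 9153/10000
3 3 2241/2500
4 4 891/1000
5 5 2147/2500
6 6 8311/10000
7 7 8163/10000
DF(2y) = 9153/10000 ≈ 0.915300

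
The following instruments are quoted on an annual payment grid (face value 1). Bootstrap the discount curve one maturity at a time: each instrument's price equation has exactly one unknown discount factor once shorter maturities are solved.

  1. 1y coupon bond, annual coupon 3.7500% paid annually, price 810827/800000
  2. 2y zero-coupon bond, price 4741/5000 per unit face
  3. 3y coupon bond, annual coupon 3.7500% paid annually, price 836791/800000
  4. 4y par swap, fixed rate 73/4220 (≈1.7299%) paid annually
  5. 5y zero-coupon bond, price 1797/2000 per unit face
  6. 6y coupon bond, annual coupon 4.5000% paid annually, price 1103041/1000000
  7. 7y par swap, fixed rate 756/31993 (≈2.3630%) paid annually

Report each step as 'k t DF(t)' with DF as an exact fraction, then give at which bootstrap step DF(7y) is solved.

step 1 [1y] bond c/1=3/80: DF=(810827/800000 − 3/80·(0))/(1+3/80) = 9769/10000 ≈ 0.976900
step 2 [2y] zero: DF = P = 4741/5000 ≈ 0.948200
step 3 [3y] bond c/1=3/80: DF=(836791/800000 − 3/80·(0.976900+0.948200))/(1+3/80) = 4693/5000 ≈ 0.938600
step 4 [4y] swap r/1=73/4220: DF=(1 − 73/4220·(0.976900+0.948200+0.938600))/(1+73/4220) = 9343/10000 ≈ 0.934300
step 5 [5y] zero: DF = P = 1797/2000 ≈ 0.898500
step 6 [6y] bond c/1=9/200: DF=(1103041/1000000 − 9/200·(0.976900+0.948200+0.938600+0.934300+0.898500))/(1+9/200) = 8533/10000 ≈ 0.853300
step 7 [7y] swap r/1=756/31993: DF=(1 − 756/31993·(0.976900+0.948200+0.938600+0.934300+0.898500+0.853300))/(1+756/31993) = 1061/1250 ≈ 0.848800

1 1 9769/10000
2 2 4741/5000
3 3 4693/5000
4 4 9343/10000
5 5 1797/2000
6 6 8533/10000
7 7 1061/1250
DF(7y) is solved at step 7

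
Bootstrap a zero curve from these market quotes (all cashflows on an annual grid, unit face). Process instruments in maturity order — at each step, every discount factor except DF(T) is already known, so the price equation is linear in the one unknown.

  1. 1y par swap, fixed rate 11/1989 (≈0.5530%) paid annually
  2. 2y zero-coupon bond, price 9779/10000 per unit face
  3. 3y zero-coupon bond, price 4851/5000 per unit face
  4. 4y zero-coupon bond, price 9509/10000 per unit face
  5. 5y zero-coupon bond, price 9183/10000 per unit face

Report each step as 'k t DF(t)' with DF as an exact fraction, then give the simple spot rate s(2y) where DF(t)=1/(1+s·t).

step 1 [1y] swap r/1=11/1989: DF=(1 − 11/1989·(0))/(1+11/1989) = 1989/2000 ≈ 0.994500
step 2 [2y] zero: DF = P = 9779/10000 ≈ 0.977900
step 3 [3y] zero: DF = P = 4851/5000 ≈ 0.970200
step 4 [4y] zero: DF = P = 9509/10000 ≈ 0.950900
step 5 [5y] zero: DF = P = 9183/10000 ≈ 0.918300

1 1 1989/2000
2 2 9779/10000
3 3 4851/5000
4 4 9509/10000
5 5 9183/10000
s(2y) = (1/(9779/10000) − 1)/(2) = 221/19558 ≈ 1.1300%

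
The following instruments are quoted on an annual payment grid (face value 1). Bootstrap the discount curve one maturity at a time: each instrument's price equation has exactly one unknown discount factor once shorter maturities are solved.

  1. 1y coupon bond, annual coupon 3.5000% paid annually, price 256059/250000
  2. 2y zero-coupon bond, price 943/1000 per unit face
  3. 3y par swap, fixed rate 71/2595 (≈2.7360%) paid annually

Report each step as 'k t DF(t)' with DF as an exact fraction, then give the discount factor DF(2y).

1 1 1237/1250
2 2 943/1000
3 3 9219/10000
DF(2y) = 943/1000 ≈ 0.943000

step 1 [1y] bond c/1=7/200: DF=(256059/250000 − 7/200·(0))/(1+7/200) = 1237/1250 ≈ 0.989600
step 2 [2y] zero: DF = P = 943/1000 ≈ 0.943000
step 3 [3y] swap r/1=71/2595: DF=(1 − 71/2595·(0.989600+0.943000))/(1+71/2595) = 9219/10000 ≈ 0.921900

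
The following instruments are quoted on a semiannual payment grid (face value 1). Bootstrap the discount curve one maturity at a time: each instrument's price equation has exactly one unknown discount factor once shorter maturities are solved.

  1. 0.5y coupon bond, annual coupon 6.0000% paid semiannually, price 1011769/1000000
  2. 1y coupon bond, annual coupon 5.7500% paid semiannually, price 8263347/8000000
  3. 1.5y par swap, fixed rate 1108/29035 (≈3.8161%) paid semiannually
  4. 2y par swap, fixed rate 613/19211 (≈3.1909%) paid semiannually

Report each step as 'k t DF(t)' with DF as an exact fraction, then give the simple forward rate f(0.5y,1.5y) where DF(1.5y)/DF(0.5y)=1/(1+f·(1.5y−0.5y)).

1 1/2 9823/10000
2 1 4883/5000
3 3/2 4723/5000
4 2 9387/10000
f(0.5y,1.5y) = ((9823/10000)/(4723/5000) − 1)/(1) = 377/9446 ≈ 3.9911%

step 1 [0.5y] bond c/2=3/100: DF=(1011769/1000000 − 3/100·(0))/(1+3/100) = 9823/10000 ≈ 0.982300
step 2 [1y] bond c/2=23/800: DF=(8263347/8000000 − 23/800·(0.982300))/(1+23/800) = 4883/5000 ≈ 0.976600
step 3 [1.5y] swap r/2=554/29035: DF=(1 − 554/29035·(0.982300+0.976600))/(1+554/29035) = 4723/5000 ≈ 0.944600
step 4 [2y] swap r/2=613/38422: DF=(1 − 613/38422·(0.982300+0.976600+0.944600))/(1+613/38422) = 9387/10000 ≈ 0.938700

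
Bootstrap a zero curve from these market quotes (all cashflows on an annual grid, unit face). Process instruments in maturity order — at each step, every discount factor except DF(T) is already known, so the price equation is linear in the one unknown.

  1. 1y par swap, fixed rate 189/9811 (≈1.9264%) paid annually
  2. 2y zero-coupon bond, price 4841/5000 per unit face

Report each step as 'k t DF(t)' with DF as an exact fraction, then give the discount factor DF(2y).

step 1 [1y] swap r/1=189/9811: DF=(1 − 189/9811·(0))/(1+189/9811) = 9811/10000 ≈ 0.981100
step 2 [2y] zero: DF = P = 4841/5000 ≈ 0.968200

1 1 9811/10000
2 2 4841/5000
DF(2y) = 4841/5000 ≈ 0.968200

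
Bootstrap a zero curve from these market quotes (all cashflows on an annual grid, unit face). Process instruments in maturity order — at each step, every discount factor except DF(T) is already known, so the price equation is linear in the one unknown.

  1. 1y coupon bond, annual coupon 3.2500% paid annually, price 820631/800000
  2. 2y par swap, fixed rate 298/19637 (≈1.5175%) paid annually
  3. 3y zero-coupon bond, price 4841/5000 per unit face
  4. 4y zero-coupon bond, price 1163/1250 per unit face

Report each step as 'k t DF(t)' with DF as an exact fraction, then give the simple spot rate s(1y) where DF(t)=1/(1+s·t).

1 1 1987/2000
2 2 4851/5000
3 3 4841/5000
4 4 1163/1250
s(1y) = (1/(1987/2000) − 1)/(1) = 13/1987 ≈ 0.6543%

step 1 [1y] bond c/1=13/400: DF=(820631/800000 − 13/400·(0))/(1+13/400) = 1987/2000 ≈ 0.993500
step 2 [2y] swap r/1=298/19637: DF=(1 − 298/19637·(0.993500))/(1+298/19637) = 4851/5000 ≈ 0.970200
step 3 [3y] zero: DF = P = 4841/5000 ≈ 0.968200
step 4 [4y] zero: DF = P = 1163/1250 ≈ 0.930400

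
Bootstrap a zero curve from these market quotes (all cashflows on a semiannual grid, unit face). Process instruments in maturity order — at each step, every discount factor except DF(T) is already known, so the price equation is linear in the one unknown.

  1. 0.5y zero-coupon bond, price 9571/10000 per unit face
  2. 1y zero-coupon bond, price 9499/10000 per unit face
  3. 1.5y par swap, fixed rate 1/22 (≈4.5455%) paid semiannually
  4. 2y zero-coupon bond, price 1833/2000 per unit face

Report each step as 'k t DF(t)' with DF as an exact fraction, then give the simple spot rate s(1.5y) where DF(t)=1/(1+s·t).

step 1 [0.5y] zero: DF = P = 9571/10000 ≈ 0.957100
step 2 [1y] zero: DF = P = 9499/10000 ≈ 0.949900
step 3 [1.5y] swap r/2=1/44: DF=(1 − 1/44·(0.957100+0.949900))/(1+1/44) = 4677/5000 ≈ 0.935400
step 4 [2y] zero: DF = P = 1833/2000 ≈ 0.916500

1 1/2 9571/10000
2 1 9499/10000
3 3/2 4677/5000
4 2 1833/2000
s(1.5y) = (1/(4677/5000) − 1)/(3/2) = 646/14031 ≈ 4.6041%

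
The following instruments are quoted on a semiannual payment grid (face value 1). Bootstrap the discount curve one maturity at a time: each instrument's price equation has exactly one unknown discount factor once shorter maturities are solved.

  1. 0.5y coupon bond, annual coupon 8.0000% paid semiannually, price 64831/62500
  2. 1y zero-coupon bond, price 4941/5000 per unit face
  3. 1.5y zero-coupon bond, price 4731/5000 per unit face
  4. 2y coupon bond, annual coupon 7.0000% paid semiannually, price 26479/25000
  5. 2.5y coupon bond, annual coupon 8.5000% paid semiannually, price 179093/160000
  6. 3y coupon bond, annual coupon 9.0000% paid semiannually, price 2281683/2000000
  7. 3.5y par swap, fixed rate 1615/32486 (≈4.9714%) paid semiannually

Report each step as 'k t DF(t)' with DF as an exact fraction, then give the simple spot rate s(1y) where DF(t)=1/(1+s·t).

1 1/2 4987/5000
2 1 4941/5000
3 3/2 4731/5000
4 2 4621/5000
5 5/2 1833/2000
6 3 4431/5000
7 7/2 1677/2000
s(1y) = (1/(4941/5000) − 1)/(1) = 59/4941 ≈ 1.1941%

step 1 [0.5y] bond c/2=1/25: DF=(64831/62500 − 1/25·(0))/(1+1/25) = 4987/5000 ≈ 0.997400
step 2 [1y] zero: DF = P = 4941/5000 ≈ 0.988200
step 3 [1.5y] zero: DF = P = 4731/5000 ≈ 0.946200
step 4 [2y] bond c/2=7/200: DF=(26479/25000 − 7/200·(0.997400+0.988200+0.946200))/(1+7/200) = 4621/5000 ≈ 0.924200
step 5 [2.5y] bond c/2=17/400: DF=(179093/160000 − 17/400·(0.997400+0.988200+0.946200+0.924200))/(1+17/400) = 1833/2000 ≈ 0.916500
step 6 [3y] bond c/2=9/200: DF=(2281683/2000000 − 9/200·(0.997400+0.988200+0.946200+0.924200+0.916500))/(1+9/200) = 4431/5000 ≈ 0.886200
step 7 [3.5y] swap r/2=1615/64972: DF=(1 − 1615/64972·(0.997400+0.988200+0.946200+0.924200+0.916500+0.886200))/(1+1615/64972) = 1677/2000 ≈ 0.838500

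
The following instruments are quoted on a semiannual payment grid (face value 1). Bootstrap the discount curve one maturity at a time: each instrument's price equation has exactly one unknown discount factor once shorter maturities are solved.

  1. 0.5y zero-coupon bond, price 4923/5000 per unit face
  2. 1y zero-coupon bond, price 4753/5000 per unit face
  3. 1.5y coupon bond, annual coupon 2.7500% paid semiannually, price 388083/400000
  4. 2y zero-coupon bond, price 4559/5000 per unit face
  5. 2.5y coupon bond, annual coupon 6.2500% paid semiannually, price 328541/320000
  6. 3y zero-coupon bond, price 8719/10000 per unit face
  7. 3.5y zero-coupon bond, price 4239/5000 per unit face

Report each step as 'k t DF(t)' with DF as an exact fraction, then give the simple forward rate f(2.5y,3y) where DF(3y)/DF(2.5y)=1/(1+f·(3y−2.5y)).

1 1/2 4923/5000
2 1 4753/5000
3 3/2 2327/2500
4 2 4559/5000
5 5/2 8811/10000
6 3 8719/10000
7 7/2 4239/5000
f(2.5y,3y) = ((8811/10000)/(8719/10000) − 1)/(1/2) = 184/8719 ≈ 2.1103%

step 1 [0.5y] zero: DF = P = 4923/5000 ≈ 0.984600
step 2 [1y] zero: DF = P = 4753/5000 ≈ 0.950600
step 3 [1.5y] bond c/2=11/800: DF=(388083/400000 − 11/800·(0.984600+0.950600))/(1+11/800) = 2327/2500 ≈ 0.930800
step 4 [2y] zero: DF = P = 4559/5000 ≈ 0.911800
step 5 [2.5y] bond c/2=1/32: DF=(328541/320000 − 1/32·(0.984600+0.950600+0.930800+0.911800))/(1+1/32) = 8811/10000 ≈ 0.881100
step 6 [3y] zero: DF = P = 8719/10000 ≈ 0.871900
step 7 [3.5y] zero: DF = P = 4239/5000 ≈ 0.847800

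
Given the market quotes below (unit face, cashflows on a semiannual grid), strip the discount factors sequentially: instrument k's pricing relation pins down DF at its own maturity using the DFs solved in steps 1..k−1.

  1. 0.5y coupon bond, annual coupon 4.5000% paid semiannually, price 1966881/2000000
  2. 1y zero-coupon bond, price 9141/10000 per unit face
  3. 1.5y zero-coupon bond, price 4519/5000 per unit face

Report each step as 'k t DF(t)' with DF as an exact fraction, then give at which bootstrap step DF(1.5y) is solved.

step 1 [0.5y] bond c/2=9/400: DF=(1966881/2000000 − 9/400·(0))/(1+9/400) = 4809/5000 ≈ 0.961800
step 2 [1y] zero: DF = P = 9141/10000 ≈ 0.914100
step 3 [1.5y] zero: DF = P = 4519/5000 ≈ 0.903800

1 1/2 4809/5000
2 1 9141/10000
3 3/2 4519/5000
DF(1.5y) is solved at step 3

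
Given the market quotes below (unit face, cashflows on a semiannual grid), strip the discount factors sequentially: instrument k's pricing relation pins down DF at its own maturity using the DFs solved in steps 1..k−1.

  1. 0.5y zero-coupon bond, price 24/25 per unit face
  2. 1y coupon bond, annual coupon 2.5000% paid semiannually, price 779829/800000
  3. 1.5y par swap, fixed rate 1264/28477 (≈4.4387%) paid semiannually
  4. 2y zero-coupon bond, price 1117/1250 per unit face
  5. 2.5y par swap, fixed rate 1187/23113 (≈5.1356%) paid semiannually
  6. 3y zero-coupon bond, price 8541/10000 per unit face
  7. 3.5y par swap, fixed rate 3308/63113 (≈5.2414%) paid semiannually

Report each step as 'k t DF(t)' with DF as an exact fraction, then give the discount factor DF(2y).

1 1/2 24/25
2 1 9509/10000
3 3/2 1171/1250
4 2 1117/1250
5 5/2 8813/10000
6 3 8541/10000
7 7/2 4173/5000
DF(2y) = 1117/1250 ≈ 0.893600

step 1 [0.5y] zero: DF = P = 24/25 ≈ 0.960000
step 2 [1y] bond c/2=1/80: DF=(779829/800000 − 1/80·(0.960000))/(1+1/80) = 9509/10000 ≈ 0.950900
step 3 [1.5y] swap r/2=632/28477: DF=(1 − 632/28477·(0.960000+0.950900))/(1+632/28477) = 1171/1250 ≈ 0.936800
step 4 [2y] zero: DF = P = 1117/1250 ≈ 0.893600
step 5 [2.5y] swap r/2=1187/46226: DF=(1 − 1187/46226·(0.960000+0.950900+0.936800+0.893600))/(1+1187/46226) = 8813/10000 ≈ 0.881300
step 6 [3y] zero: DF = P = 8541/10000 ≈ 0.854100
step 7 [3.5y] swap r/2=1654/63113: DF=(1 − 1654/63113·(0.960000+0.950900+0.936800+0.893600+0.881300+0.854100))/(1+1654/63113) = 4173/5000 ≈ 0.834600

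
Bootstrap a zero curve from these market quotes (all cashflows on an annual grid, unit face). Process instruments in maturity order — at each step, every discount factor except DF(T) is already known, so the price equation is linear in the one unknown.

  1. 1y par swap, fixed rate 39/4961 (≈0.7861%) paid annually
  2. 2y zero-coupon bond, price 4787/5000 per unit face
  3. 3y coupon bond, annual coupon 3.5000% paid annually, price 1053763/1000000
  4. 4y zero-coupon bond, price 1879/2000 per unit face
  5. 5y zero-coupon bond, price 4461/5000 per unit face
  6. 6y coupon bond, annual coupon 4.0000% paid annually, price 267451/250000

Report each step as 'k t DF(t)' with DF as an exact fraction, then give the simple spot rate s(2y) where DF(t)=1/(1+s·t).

1 1 4961/5000
2 2 4787/5000
3 3 4761/5000
4 4 1879/2000
5 5 4461/5000
6 6 4233/5000
s(2y) = (1/(4787/5000) − 1)/(2) = 213/9574 ≈ 2.2248%

step 1 [1y] swap r/1=39/4961: DF=(1 − 39/4961·(0))/(1+39/4961) = 4961/5000 ≈ 0.992200
step 2 [2y] zero: DF = P = 4787/5000 ≈ 0.957400
step 3 [3y] bond c/1=7/200: DF=(1053763/1000000 − 7/200·(0.992200+0.957400))/(1+7/200) = 4761/5000 ≈ 0.952200
step 4 [4y] zero: DF = P = 1879/2000 ≈ 0.939500
step 5 [5y] zero: DF = P = 4461/5000 ≈ 0.892200
step 6 [6y] bond c/1=1/25: DF=(267451/250000 − 1/25·(0.992200+0.957400+0.952200+0.939500+0.892200))/(1+1/25) = 4233/5000 ≈ 0.846600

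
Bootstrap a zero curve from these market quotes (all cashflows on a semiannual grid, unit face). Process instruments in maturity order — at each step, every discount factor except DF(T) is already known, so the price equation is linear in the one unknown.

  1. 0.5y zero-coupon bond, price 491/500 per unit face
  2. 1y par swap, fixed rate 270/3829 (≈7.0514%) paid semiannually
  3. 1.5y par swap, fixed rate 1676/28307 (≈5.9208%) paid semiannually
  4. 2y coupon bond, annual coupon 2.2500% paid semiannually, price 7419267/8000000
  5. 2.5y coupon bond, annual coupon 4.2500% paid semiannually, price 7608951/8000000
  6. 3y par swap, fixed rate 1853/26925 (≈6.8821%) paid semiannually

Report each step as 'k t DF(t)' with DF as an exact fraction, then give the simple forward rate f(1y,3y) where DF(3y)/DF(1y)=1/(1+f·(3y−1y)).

1 1/2 491/500
2 1 373/400
3 3/2 4581/5000
4 2 1107/1250
5 5/2 427/500
6 3 8147/10000
f(1y,3y) = ((373/400)/(8147/10000) − 1)/(2) = 589/8147 ≈ 7.2297%

step 1 [0.5y] zero: DF = P = 491/500 ≈ 0.982000
step 2 [1y] swap r/2=135/3829: DF=(1 − 135/3829·(0.982000))/(1+135/3829) = 373/400 ≈ 0.932500
step 3 [1.5y] swap r/2=838/28307: DF=(1 − 838/28307·(0.982000+0.932500))/(1+838/28307) = 4581/5000 ≈ 0.916200
step 4 [2y] bond c/2=9/800: DF=(7419267/8000000 − 9/800·(0.982000+0.932500+0.916200))/(1+9/800) = 1107/1250 ≈ 0.885600
step 5 [2.5y] bond c/2=17/800: DF=(7608951/8000000 − 17/800·(0.982000+0.932500+0.916200+0.885600))/(1+17/800) = 427/500 ≈ 0.854000
step 6 [3y] swap r/2=1853/53850: DF=(1 − 1853/53850·(0.982000+0.932500+0.916200+0.885600+0.854000))/(1+1853/53850) = 8147/10000 ≈ 0.814700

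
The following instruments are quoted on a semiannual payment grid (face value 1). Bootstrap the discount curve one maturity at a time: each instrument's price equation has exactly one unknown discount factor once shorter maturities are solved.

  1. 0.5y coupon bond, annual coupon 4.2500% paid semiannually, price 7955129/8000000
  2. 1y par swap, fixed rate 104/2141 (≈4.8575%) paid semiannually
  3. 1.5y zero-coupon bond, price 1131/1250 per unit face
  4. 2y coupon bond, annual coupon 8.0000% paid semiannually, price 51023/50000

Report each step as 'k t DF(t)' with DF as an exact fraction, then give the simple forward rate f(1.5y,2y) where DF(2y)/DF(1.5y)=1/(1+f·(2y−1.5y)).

step 1 [0.5y] bond c/2=17/800: DF=(7955129/8000000 − 17/800·(0))/(1+17/800) = 9737/10000 ≈ 0.973700
step 2 [1y] swap r/2=52/2141: DF=(1 − 52/2141·(0.973700))/(1+52/2141) = 2383/2500 ≈ 0.953200
step 3 [1.5y] zero: DF = P = 1131/1250 ≈ 0.904800
step 4 [2y] bond c/2=1/25: DF=(51023/50000 − 1/25·(0.973700+0.953200+0.904800))/(1+1/25) = 8723/10000 ≈ 0.872300

1 1/2 9737/10000
2 1 2383/2500
3 3/2 1131/1250
4 2 8723/10000
f(1.5y,2y) = ((1131/1250)/(8723/10000) − 1)/(1/2) = 50/671 ≈ 7.4516%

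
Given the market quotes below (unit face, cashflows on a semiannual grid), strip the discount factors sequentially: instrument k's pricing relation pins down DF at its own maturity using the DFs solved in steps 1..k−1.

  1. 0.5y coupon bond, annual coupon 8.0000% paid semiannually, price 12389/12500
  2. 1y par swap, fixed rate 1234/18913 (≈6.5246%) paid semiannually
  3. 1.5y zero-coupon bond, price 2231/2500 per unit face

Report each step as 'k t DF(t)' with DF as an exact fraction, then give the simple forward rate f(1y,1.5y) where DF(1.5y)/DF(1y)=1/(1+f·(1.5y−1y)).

1 1/2 953/1000
2 1 9383/10000
3 3/2 2231/2500
f(1y,1.5y) = ((9383/10000)/(2231/2500) − 1)/(1/2) = 459/4462 ≈ 10.2869%

step 1 [0.5y] bond c/2=1/25: DF=(12389/12500 − 1/25·(0))/(1+1/25) = 953/1000 ≈ 0.953000
step 2 [1y] swap r/2=617/18913: DF=(1 − 617/18913·(0.953000))/(1+617/18913) = 9383/10000 ≈ 0.938300
step 3 [1.5y] zero: DF = P = 2231/2500 ≈ 0.892400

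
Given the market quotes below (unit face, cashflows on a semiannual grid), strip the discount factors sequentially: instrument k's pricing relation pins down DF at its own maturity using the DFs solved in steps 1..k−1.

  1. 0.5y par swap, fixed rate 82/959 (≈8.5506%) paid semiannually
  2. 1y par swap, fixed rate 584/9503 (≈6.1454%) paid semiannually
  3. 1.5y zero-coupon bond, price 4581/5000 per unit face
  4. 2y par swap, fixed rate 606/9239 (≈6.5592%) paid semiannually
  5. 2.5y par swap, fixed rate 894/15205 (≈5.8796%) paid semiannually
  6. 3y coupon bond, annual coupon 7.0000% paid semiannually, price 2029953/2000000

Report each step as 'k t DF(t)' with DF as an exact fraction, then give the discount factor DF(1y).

1 1/2 959/1000
2 1 1177/1250
3 3/2 4581/5000
4 2 2197/2500
5 5/2 8659/10000
6 3 1033/1250
DF(1y) = 1177/1250 ≈ 0.941600

step 1 [0.5y] swap r/2=41/959: DF=(1 − 41/959·(0))/(1+41/959) = 959/1000 ≈ 0.959000
step 2 [1y] swap r/2=292/9503: DF=(1 − 292/9503·(0.959000))/(1+292/9503) = 1177/1250 ≈ 0.941600
step 3 [1.5y] zero: DF = P = 4581/5000 ≈ 0.916200
step 4 [2y] swap r/2=303/9239: DF=(1 − 303/9239·(0.959000+0.941600+0.916200))/(1+303/9239) = 2197/2500 ≈ 0.878800
step 5 [2.5y] swap r/2=447/15205: DF=(1 − 447/15205·(0.959000+0.941600+0.916200+0.878800))/(1+447/15205) = 8659/10000 ≈ 0.865900
step 6 [3y] bond c/2=7/200: DF=(2029953/2000000 − 7/200·(0.959000+0.941600+0.916200+0.878800+0.865900))/(1+7/200) = 1033/1250 ≈ 0.826400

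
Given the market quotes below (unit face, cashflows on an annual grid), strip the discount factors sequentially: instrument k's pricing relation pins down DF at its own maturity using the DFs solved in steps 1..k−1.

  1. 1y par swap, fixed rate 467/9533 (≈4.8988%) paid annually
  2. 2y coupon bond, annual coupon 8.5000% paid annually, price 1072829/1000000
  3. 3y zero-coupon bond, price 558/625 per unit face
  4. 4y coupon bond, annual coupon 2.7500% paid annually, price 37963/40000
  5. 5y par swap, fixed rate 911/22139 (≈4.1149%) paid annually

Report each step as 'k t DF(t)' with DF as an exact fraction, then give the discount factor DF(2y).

1 1 9533/10000
2 2 9141/10000
3 3 558/625
4 4 4249/5000
5 5 4089/5000
DF(2y) = 9141/10000 ≈ 0.914100

step 1 [1y] swap r/1=467/9533: DF=(1 − 467/9533·(0))/(1+467/9533) = 9533/10000 ≈ 0.953300
step 2 [2y] bond c/1=17/200: DF=(1072829/1000000 − 17/200·(0.953300))/(1+17/200) = 9141/10000 ≈ 0.914100
step 3 [3y] zero: DF = P = 558/625 ≈ 0.892800
step 4 [4y] bond c/1=11/400: DF=(37963/40000 − 11/400·(0.953300+0.914100+0.892800))/(1+11/400) = 4249/5000 ≈ 0.849800
step 5 [5y] swap r/1=911/22139: DF=(1 − 911/22139·(0.953300+0.914100+0.892800+0.849800))/(1+911/22139) = 4089/5000 ≈ 0.817800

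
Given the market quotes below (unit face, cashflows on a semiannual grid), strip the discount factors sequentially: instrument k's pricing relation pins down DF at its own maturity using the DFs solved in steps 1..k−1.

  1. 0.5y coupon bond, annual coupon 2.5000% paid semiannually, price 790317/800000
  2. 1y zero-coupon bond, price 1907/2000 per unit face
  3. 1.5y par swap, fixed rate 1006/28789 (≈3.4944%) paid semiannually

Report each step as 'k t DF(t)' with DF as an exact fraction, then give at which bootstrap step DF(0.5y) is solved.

step 1 [0.5y] bond c/2=1/80: DF=(790317/800000 − 1/80·(0))/(1+1/80) = 9757/10000 ≈ 0.975700
step 2 [1y] zero: DF = P = 1907/2000 ≈ 0.953500
step 3 [1.5y] swap r/2=503/28789: DF=(1 − 503/28789·(0.975700+0.953500))/(1+503/28789) = 9497/10000 ≈ 0.949700

1 1/2 9757/10000
2 1 1907/2000
3 3/2 9497/10000
DF(0.5y) is solved at step 1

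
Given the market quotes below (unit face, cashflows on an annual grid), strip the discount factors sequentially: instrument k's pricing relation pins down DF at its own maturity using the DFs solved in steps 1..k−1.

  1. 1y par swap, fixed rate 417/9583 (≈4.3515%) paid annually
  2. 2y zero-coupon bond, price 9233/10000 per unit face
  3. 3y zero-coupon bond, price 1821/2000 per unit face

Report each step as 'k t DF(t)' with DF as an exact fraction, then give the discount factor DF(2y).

step 1 [1y] swap r/1=417/9583: DF=(1 − 417/9583·(0))/(1+417/9583) = 9583/10000 ≈ 0.958300
step 2 [2y] zero: DF = P = 9233/10000 ≈ 0.923300
step 3 [3y] zero: DF = P = 1821/2000 ≈ 0.910500

1 1 9583/10000
2 2 9233/10000
3 3 1821/2000
DF(2y) = 9233/10000 ≈ 0.923300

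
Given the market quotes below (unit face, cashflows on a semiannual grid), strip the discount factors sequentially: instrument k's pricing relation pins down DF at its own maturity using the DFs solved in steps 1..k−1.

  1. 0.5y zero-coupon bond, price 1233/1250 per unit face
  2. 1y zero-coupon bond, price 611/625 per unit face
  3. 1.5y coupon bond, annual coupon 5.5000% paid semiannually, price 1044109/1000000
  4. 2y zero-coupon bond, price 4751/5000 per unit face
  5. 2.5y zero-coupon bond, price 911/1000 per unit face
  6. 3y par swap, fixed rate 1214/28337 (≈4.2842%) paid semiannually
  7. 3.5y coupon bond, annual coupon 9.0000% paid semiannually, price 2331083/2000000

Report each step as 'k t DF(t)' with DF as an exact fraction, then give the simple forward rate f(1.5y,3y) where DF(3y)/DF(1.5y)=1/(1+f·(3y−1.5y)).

1 1/2 1233/1250
2 1 611/625
3 3/2 2409/2500
4 2 4751/5000
5 5/2 911/1000
6 3 4393/5000
7 7/2 8713/10000
f(1.5y,3y) = ((2409/2500)/(4393/5000) − 1)/(3/2) = 850/13179 ≈ 6.4497%

step 1 [0.5y] zero: DF = P = 1233/1250 ≈ 0.986400
step 2 [1y] zero: DF = P = 611/625 ≈ 0.977600
step 3 [1.5y] bond c/2=11/400: DF=(1044109/1000000 − 11/400·(0.986400+0.977600))/(1+11/400) = 2409/2500 ≈ 0.963600
step 4 [2y] zero: DF = P = 4751/5000 ≈ 0.950200
step 5 [2.5y] zero: DF = P = 911/1000 ≈ 0.911000
step 6 [3y] swap r/2=607/28337: DF=(1 − 607/28337·(0.986400+0.977600+0.963600+0.950200+0.911000))/(1+607/28337) = 4393/5000 ≈ 0.878600
step 7 [3.5y] bond c/2=9/200: DF=(2331083/2000000 − 9/200·(0.986400+0.977600+0.963600+0.950200+0.911000+0.878600))/(1+9/200) = 8713/10000 ≈ 0.871300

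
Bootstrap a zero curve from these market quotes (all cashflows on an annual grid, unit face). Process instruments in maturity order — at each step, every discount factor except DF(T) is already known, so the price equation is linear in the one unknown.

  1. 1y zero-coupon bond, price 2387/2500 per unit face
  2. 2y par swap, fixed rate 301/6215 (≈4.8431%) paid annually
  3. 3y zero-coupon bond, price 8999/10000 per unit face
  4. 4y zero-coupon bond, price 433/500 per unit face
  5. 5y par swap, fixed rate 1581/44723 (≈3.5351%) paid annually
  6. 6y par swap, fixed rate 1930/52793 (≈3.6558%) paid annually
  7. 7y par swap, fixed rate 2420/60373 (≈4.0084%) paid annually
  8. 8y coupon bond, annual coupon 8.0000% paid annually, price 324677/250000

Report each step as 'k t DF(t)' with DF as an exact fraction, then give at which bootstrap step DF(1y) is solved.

1 1 2387/2500
2 2 9097/10000
3 3 8999/10000
4 4 433/500
5 5 8419/10000
6 6 807/1000
7 7 379/500
8 8 7553/10000
DF(1y) is solved at step 1

step 1 [1y] zero: DF = P = 2387/2500 ≈ 0.954800
step 2 [2y] swap r/1=301/6215: DF=(1 − 301/6215·(0.954800))/(1+301/6215) = 9097/10000 ≈ 0.909700
step 3 [3y] zero: DF = P = 8999/10000 ≈ 0.899900
step 4 [4y] zero: DF = P = 433/500 ≈ 0.866000
step 5 [5y] swap r/1=1581/44723: DF=(1 − 1581/44723·(0.954800+0.909700+0.899900+0.866000))/(1+1581/44723) = 8419/10000 ≈ 0.841900
step 6 [6y] swap r/1=1930/52793: DF=(1 − 1930/52793·(0.954800+0.909700+0.899900+0.866000+0.841900))/(1+1930/52793) = 807/1000 ≈ 0.807000
step 7 [7y] swap r/1=2420/60373: DF=(1 − 2420/60373·(0.954800+0.909700+0.899900+0.866000+0.841900+0.807000))/(1+2420/60373) = 379/500 ≈ 0.758000
step 8 [8y] bond c/1=2/25: DF=(324677/250000 − 2/25·(0.954800+0.909700+0.899900+0.866000+0.841900+0.807000+0.758000))/(1+2/25) = 7553/10000 ≈ 0.755300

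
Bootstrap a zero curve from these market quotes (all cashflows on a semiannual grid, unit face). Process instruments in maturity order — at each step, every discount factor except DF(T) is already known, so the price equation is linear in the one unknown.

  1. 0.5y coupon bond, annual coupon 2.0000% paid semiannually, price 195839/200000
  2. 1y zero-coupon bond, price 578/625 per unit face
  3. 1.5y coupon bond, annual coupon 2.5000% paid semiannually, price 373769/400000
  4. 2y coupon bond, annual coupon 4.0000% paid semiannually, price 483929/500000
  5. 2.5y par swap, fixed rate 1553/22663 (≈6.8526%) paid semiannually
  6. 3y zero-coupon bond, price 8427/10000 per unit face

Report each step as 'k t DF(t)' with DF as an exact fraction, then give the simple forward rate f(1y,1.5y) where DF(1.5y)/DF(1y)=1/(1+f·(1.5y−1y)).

1 1/2 1939/2000
2 1 578/625
3 3/2 1799/2000
4 2 8941/10000
5 5/2 8447/10000
6 3 8427/10000
f(1y,1.5y) = ((578/625)/(1799/2000) − 1)/(1/2) = 506/8995 ≈ 5.6253%

step 1 [0.5y] bond c/2=1/100: DF=(195839/200000 − 1/100·(0))/(1+1/100) = 1939/2000 ≈ 0.969500
step 2 [1y] zero: DF = P = 578/625 ≈ 0.924800
step 3 [1.5y] bond c/2=1/80: DF=(373769/400000 − 1/80·(0.969500+0.924800))/(1+1/80) = 1799/2000 ≈ 0.899500
step 4 [2y] bond c/2=1/50: DF=(483929/500000 − 1/50·(0.969500+0.924800+0.899500))/(1+1/50) = 8941/10000 ≈ 0.894100
step 5 [2.5y] swap r/2=1553/45326: DF=(1 − 1553/45326·(0.969500+0.924800+0.899500+0.894100))/(1+1553/45326) = 8447/10000 ≈ 0.844700
step 6 [3y] zero: DF = P = 8427/10000 ≈ 0.842700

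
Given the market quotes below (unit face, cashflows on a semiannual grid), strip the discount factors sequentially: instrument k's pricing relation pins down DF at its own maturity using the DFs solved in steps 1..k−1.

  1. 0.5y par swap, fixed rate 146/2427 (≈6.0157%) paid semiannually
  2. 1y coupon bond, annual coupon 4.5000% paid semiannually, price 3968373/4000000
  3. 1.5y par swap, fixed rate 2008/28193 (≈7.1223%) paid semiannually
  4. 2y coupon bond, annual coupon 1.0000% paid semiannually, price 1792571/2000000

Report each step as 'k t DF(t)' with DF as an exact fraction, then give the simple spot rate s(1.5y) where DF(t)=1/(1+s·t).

1 1/2 2427/2500
2 1 9489/10000
3 3/2 2249/2500
4 2 4389/5000
s(1.5y) = (1/(2249/2500) − 1)/(3/2) = 502/6747 ≈ 7.4403%

step 1 [0.5y] swap r/2=73/2427: DF=(1 − 73/2427·(0))/(1+73/2427) = 2427/2500 ≈ 0.970800
step 2 [1y] bond c/2=9/400: DF=(3968373/4000000 − 9/400·(0.970800))/(1+9/400) = 9489/10000 ≈ 0.948900
step 3 [1.5y] swap r/2=1004/28193: DF=(1 − 1004/28193·(0.970800+0.948900))/(1+1004/28193) = 2249/2500 ≈ 0.899600
step 4 [2y] bond c/2=1/200: DF=(1792571/2000000 − 1/200·(0.970800+0.948900+0.899600))/(1+1/200) = 4389/5000 ≈ 0.877800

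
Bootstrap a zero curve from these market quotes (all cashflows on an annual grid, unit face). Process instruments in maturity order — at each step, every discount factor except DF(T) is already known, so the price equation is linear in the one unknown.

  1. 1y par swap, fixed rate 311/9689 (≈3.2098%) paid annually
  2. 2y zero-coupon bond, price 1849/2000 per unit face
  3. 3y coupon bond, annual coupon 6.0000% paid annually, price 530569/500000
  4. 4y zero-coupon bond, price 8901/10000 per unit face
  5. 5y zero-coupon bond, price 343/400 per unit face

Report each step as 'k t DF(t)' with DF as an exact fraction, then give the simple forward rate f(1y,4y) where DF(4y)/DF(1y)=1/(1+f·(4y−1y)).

1 1 9689/10000
2 2 1849/2000
3 3 8939/10000
4 4 8901/10000
5 5 343/400
f(1y,4y) = ((9689/10000)/(8901/10000) − 1)/(3) = 788/26703 ≈ 2.9510%

step 1 [1y] swap r/1=311/9689: DF=(1 − 311/9689·(0))/(1+311/9689) = 9689/10000 ≈ 0.968900
step 2 [2y] zero: DF = P = 1849/2000 ≈ 0.924500
step 3 [3y] bond c/1=3/50: DF=(530569/500000 − 3/50·(0.968900+0.924500))/(1+3/50) = 8939/10000 ≈ 0.893900
step 4 [4y] zero: DF = P = 8901/10000 ≈ 0.890100
step 5 [5y] zero: DF = P = 343/400 ≈ 0.857500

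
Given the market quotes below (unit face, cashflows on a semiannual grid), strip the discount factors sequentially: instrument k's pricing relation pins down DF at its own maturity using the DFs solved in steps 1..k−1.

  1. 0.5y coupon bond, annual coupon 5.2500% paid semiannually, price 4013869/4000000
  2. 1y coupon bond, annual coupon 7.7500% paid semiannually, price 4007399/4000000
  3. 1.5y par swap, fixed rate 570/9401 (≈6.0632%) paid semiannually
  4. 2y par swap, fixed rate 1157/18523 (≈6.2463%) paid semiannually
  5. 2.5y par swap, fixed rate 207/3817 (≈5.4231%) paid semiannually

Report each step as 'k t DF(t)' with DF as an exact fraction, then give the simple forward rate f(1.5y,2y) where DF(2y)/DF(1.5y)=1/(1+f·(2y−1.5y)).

1 1/2 4889/5000
2 1 116/125
3 3/2 1829/2000
4 2 8843/10000
5 5/2 4379/5000
f(1.5y,2y) = ((1829/2000)/(8843/10000) − 1)/(1/2) = 604/8843 ≈ 6.8303%

step 1 [0.5y] bond c/2=21/800: DF=(4013869/4000000 − 21/800·(0))/(1+21/800) = 4889/5000 ≈ 0.977800
step 2 [1y] bond c/2=31/800: DF=(4007399/4000000 − 31/800·(0.977800))/(1+31/800) = 116/125 ≈ 0.928000
step 3 [1.5y] swap r/2=285/9401: DF=(1 − 285/9401·(0.977800+0.928000))/(1+285/9401) = 1829/2000 ≈ 0.914500
step 4 [2y] swap r/2=1157/37046: DF=(1 − 1157/37046·(0.977800+0.928000+0.914500))/(1+1157/37046) = 8843/10000 ≈ 0.884300
step 5 [2.5y] swap r/2=207/7634: DF=(1 − 207/7634·(0.977800+0.928000+0.914500+0.884300))/(1+207/7634) = 4379/5000 ≈ 0.875800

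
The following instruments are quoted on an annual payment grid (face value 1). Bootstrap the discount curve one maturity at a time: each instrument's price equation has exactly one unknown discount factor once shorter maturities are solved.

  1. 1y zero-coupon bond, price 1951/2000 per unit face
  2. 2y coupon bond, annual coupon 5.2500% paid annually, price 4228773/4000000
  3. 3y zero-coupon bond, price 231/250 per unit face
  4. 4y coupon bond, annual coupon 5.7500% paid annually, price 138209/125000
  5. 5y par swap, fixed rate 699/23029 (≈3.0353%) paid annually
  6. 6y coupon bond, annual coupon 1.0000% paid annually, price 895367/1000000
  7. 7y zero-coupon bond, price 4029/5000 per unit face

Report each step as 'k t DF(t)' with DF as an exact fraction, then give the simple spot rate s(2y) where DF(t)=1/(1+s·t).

step 1 [1y] zero: DF = P = 1951/2000 ≈ 0.975500
step 2 [2y] bond c/1=21/400: DF=(4228773/4000000 − 21/400·(0.975500))/(1+21/400) = 4779/5000 ≈ 0.955800
step 3 [3y] zero: DF = P = 231/250 ≈ 0.924000
step 4 [4y] bond c/1=23/400: DF=(138209/125000 − 23/400·(0.975500+0.955800+0.924000))/(1+23/400) = 8903/10000 ≈ 0.890300
step 5 [5y] swap r/1=699/23029: DF=(1 − 699/23029·(0.975500+0.955800+0.924000+0.890300))/(1+699/23029) = 4301/5000 ≈ 0.860200
step 6 [6y] bond c/1=1/100: DF=(895367/1000000 − 1/100·(0.975500+0.955800+0.924000+0.890300+0.860200))/(1+1/100) = 8409/10000 ≈ 0.840900
step 7 [7y] zero: DF = P = 4029/5000 ≈ 0.805800

1 1 1951/2000
2 2 4779/5000
3 3 231/250
4 4 8903/10000
5 5 4301/5000
6 6 8409/10000
7 7 4029/5000
s(2y) = (1/(4779/5000) − 1)/(2) = 221/9558 ≈ 2.3122%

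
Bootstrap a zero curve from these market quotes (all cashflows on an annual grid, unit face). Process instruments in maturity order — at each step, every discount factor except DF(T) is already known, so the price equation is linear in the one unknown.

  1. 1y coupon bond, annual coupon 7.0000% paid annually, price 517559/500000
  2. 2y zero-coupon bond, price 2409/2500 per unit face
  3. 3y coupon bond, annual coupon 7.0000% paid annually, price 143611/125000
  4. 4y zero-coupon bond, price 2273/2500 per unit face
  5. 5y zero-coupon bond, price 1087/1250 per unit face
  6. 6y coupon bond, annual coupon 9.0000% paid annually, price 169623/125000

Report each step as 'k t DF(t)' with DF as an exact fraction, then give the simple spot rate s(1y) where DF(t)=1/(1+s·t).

step 1 [1y] bond c/1=7/100: DF=(517559/500000 − 7/100·(0))/(1+7/100) = 4837/5000 ≈ 0.967400
step 2 [2y] zero: DF = P = 2409/2500 ≈ 0.963600
step 3 [3y] bond c/1=7/100: DF=(143611/125000 − 7/100·(0.967400+0.963600))/(1+7/100) = 4737/5000 ≈ 0.947400
step 4 [4y] zero: DF = P = 2273/2500 ≈ 0.909200
step 5 [5y] zero: DF = P = 1087/1250 ≈ 0.869600
step 6 [6y] bond c/1=9/100: DF=(169623/125000 − 9/100·(0.967400+0.963600+0.947400+0.909200+0.869600))/(1+9/100) = 2151/2500 ≈ 0.860400

1 1 4837/5000
2 2 2409/2500
3 3 4737/5000
4 4 2273/2500
5 5 1087/1250
6 6 2151/2500
s(1y) = (1/(4837/5000) − 1)/(1) = 163/4837 ≈ 3.3699%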